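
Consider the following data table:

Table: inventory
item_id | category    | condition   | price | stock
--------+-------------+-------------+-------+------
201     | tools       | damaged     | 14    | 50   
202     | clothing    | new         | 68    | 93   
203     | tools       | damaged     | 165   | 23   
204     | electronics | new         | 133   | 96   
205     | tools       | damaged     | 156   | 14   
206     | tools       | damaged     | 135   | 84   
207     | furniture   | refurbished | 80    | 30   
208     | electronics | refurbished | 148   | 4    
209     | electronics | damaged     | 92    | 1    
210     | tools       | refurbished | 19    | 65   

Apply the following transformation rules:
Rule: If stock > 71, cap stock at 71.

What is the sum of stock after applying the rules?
400

Step 1: 3 records have stock > 71
Step 2: These records originally summed to 273
Step 3: After capping: 3 × 71 = 213
Step 4: Unaffected records sum: 187
Step 5: Final sum = 213 + 187 = 400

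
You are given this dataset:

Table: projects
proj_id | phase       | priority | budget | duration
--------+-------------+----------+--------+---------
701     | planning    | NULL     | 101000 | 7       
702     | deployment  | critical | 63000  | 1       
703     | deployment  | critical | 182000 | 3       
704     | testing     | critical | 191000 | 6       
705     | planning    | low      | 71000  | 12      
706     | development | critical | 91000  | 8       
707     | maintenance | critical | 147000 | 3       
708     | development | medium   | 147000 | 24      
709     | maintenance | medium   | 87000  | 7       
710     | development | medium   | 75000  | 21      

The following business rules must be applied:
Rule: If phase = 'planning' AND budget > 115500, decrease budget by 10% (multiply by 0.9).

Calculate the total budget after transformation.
1155000

Step 1: Find records where phase = 'planning' AND budget > 115500
Step 2: 0 records match, summing to 0
Step 3: After multiplier: 0 × 0.9 = 0.0
Step 4: Unaffected records sum: 1155000
Step 5: Final sum = 0.0 + 1155000 = 1155000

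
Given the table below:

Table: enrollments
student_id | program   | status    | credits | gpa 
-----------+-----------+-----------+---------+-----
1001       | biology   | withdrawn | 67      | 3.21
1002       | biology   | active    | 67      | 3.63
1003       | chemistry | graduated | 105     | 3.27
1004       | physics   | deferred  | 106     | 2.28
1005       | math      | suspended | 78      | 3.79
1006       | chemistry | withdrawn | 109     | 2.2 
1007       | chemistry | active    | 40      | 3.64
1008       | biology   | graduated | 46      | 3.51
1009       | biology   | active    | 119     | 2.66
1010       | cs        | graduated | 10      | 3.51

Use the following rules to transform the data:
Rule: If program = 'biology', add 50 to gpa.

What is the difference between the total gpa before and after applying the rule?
200.0

Step 1: Original sum of gpa = 31.7
Step 2: 4 records have program = 'biology'
Step 3: Each affected record changes by 50
Step 4: Total change = 4 × 50 = 200
Step 5: New sum = 31.7 + 200 = 231.7
Step 6: Difference = |231.7 - 31.7| = 200.0
        (Sum increased by 200.0)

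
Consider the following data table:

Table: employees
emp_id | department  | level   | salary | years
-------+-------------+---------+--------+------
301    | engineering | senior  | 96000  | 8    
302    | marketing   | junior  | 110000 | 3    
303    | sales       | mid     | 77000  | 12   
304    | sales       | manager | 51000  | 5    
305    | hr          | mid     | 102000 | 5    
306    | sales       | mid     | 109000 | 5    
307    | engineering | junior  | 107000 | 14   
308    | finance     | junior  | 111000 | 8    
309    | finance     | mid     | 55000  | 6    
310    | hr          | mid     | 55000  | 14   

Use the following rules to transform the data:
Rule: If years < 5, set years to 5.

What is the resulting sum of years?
82

Step 1: 1 records have years < 5
Step 2: These records originally summed to 3
Step 3: After setting to minimum: 1 × 5 = 5
Step 4: Unaffected records sum: 77
Step 5: Final sum = 5 + 77 = 82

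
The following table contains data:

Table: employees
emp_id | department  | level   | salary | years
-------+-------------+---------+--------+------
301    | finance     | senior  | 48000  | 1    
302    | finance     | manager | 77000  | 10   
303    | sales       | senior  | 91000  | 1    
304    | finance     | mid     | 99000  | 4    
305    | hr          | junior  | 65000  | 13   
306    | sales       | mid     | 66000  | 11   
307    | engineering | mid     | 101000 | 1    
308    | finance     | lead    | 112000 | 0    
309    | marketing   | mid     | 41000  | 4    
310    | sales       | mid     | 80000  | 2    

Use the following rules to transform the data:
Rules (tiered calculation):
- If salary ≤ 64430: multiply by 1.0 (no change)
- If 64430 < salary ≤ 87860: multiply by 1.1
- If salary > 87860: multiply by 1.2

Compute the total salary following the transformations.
889400.0

Step 1: Tier 1 (salary ≤ 64430): 2 records, sum = 89000 × 1.0 = 89000.0
Step 2: Tier 2 (64430 < salary ≤ 87860): 4 records, sum = 288000 × 1.1 = 316800.0
Step 3: Tier 3 (salary > 87860): 4 records, sum = 403000 × 1.2 = 483600.0
Step 4: Final sum = 89000.0 + 316800.0 + 483600.0 = 889400.0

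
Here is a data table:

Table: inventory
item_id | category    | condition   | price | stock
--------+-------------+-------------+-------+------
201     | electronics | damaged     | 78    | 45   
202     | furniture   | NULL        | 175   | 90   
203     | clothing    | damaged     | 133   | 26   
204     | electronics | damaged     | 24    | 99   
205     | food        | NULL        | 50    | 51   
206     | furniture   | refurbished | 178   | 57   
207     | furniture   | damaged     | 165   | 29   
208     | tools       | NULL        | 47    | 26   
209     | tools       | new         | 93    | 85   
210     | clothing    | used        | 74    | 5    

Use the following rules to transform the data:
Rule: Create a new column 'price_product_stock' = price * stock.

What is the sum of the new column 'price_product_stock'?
52072

Step 1: For each record, compute price * stock
Example calculations:
  78 * 45 = 3510
  175 * 90 = 15750
  133 * 26 = 3458
  ...
Step 2: Sum all derived values
Step 3: Total = 52072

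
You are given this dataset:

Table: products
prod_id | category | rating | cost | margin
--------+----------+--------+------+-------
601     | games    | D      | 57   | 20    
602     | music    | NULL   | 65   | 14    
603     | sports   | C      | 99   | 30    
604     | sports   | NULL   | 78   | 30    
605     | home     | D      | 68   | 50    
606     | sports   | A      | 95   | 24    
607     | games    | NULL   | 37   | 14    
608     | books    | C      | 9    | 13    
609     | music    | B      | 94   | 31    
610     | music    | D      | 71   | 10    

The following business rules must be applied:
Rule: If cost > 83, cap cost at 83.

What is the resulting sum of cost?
634

Step 1: 3 records have cost > 83
Step 2: These records originally summed to 288
Step 3: After capping: 3 × 83 = 249
Step 4: Unaffected records sum: 385
Step 5: Final sum = 249 + 385 = 634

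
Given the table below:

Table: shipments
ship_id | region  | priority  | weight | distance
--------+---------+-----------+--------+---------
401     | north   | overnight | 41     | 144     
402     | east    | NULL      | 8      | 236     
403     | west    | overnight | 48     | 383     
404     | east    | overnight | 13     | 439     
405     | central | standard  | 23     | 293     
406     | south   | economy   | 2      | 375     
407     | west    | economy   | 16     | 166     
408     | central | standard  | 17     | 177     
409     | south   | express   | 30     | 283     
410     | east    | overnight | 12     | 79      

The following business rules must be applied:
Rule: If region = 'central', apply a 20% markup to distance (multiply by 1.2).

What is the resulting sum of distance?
2669.0

Step 1: Records with region = 'central' have total distance = 470
Step 2: Apply multiplier: 470 × 1.2 = 564.0
Step 3: Other records total: 2105
Step 4: Final sum = 564.0 + 2105 = 2669.0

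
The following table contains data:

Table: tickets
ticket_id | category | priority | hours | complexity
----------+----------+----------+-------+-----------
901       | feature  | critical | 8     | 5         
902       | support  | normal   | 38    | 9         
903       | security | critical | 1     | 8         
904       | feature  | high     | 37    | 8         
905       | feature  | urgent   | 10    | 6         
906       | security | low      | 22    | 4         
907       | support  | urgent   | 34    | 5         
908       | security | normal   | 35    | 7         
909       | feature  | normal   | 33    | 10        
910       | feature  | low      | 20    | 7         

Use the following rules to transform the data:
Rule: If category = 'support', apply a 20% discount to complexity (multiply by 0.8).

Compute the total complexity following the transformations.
66.2

Step 1: Records with category = 'support' have total complexity = 14
Step 2: Apply multiplier: 14 × 0.8 = 11.2
Step 3: Other records total: 55
Step 4: Final sum = 11.2 + 55 = 66.2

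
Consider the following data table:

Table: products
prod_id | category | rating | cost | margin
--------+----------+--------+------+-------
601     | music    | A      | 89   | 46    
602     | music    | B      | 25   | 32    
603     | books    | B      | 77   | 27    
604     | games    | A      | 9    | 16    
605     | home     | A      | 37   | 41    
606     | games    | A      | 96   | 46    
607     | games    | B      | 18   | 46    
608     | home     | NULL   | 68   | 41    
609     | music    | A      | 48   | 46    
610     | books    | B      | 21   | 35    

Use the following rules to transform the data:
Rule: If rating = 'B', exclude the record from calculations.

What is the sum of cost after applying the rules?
347

Step 1: Identify records where rating = 'B'
Step 2: The excluded records sum to 141
Step 3: Original total cost = 488
Step 4: Remaining total = 488 - 141 = 347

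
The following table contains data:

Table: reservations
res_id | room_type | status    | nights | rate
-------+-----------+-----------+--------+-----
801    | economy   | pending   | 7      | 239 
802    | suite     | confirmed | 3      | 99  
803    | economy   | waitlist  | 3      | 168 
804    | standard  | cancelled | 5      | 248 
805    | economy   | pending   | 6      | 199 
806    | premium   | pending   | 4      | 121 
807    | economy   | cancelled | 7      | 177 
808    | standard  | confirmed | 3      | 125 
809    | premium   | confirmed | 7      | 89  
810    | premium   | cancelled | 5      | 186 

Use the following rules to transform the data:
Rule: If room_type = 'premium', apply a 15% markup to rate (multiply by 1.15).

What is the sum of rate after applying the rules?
1710.4

Step 1: Records with room_type = 'premium' have total rate = 396
Step 2: Apply multiplier: 396 × 1.15 = 455.4
Step 3: Other records total: 1255
Step 4: Final sum = 455.4 + 1255 = 1710.4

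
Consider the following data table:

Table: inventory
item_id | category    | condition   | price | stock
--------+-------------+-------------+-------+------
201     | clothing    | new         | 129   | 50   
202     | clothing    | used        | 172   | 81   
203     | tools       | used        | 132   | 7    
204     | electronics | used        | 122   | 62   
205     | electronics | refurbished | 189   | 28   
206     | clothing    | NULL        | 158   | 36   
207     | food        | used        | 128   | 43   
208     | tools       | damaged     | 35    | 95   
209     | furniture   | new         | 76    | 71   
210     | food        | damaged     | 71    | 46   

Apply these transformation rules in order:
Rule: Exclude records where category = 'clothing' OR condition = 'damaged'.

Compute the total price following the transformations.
647

Step 1: Find records where category = 'clothing' OR condition = 'damaged'
Step 2: 5 records match, summing to 565
Step 3: Original sum: 1212
Step 4: Remaining sum = 1212 - 565 = 647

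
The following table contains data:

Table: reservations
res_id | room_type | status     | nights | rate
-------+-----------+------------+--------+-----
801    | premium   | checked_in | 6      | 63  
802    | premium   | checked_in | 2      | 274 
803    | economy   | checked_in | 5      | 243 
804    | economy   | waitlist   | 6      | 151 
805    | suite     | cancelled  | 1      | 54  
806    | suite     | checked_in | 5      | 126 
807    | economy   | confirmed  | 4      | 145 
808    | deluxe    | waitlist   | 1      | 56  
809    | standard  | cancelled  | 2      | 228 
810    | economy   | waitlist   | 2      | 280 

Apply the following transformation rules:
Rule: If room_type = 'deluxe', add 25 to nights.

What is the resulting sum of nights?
59

Step 1: Count records where room_type = 'deluxe': 1
Step 2: Total bonus added: 1 × 25 = 25
Step 3: Original sum of nights: 34
Step 4: Final sum = 34 + 25 = 59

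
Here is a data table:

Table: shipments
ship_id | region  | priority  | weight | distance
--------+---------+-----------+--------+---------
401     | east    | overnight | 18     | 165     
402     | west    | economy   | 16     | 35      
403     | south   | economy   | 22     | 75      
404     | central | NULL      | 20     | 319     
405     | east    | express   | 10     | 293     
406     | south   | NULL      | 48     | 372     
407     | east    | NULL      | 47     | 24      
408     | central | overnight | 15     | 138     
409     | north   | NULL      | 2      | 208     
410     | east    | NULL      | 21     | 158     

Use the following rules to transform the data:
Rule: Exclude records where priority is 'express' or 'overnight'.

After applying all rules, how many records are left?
7

Step 1: Count records to exclude
  - 1 (express) + 2 (overnight) = 3 records
Step 2: Total records: 10
Step 3: Remaining = 10 - 3 = 7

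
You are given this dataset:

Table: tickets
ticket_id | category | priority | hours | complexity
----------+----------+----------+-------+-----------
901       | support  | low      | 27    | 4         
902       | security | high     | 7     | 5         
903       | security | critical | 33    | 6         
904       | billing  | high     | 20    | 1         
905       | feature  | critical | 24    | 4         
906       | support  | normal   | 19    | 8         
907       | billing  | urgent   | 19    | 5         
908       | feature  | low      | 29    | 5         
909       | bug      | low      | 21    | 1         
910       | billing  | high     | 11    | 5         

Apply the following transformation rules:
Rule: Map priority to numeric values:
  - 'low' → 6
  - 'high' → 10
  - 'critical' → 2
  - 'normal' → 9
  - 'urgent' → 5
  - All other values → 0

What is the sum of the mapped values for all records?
66

Step 1: Apply mapping to each record
Step 2: Count by status:
  'low': 3 records × 6 = 18
  'high': 3 records × 10 = 30
  'critical': 2 records × 2 = 4
  'normal': 1 records × 9 = 9
  'urgent': 1 records × 5 = 5
Step 3: Sum all mapped values = 66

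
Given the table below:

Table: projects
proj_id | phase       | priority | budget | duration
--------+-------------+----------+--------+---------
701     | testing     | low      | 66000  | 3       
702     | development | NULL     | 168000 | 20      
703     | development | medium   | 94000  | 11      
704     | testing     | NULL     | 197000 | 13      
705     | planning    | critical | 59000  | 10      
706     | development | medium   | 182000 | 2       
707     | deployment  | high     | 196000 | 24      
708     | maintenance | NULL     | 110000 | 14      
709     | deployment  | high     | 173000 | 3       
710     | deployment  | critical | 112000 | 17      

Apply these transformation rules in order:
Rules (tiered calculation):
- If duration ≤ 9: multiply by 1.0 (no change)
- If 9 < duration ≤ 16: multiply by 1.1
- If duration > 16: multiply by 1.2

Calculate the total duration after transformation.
134.0

Step 1: Tier 1 (duration ≤ 9): 3 records, sum = 8 × 1.0 = 8.0
Step 2: Tier 2 (9 < duration ≤ 16): 4 records, sum = 48 × 1.1 = 52.8
Step 3: Tier 3 (duration > 16): 3 records, sum = 61 × 1.2 = 73.2
Step 4: Final sum = 8.0 + 52.8 + 73.2 = 134.0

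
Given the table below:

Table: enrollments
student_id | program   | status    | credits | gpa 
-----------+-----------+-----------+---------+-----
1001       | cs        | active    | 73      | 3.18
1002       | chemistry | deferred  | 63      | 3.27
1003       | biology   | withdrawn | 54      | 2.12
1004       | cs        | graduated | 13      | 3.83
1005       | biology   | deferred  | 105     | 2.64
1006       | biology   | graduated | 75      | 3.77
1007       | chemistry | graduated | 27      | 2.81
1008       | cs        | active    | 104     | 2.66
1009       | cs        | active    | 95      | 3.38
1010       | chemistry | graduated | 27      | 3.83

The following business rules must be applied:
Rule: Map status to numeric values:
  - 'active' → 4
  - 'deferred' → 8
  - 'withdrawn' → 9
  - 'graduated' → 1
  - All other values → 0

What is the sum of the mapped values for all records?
41

Step 1: Apply mapping to each record
Step 2: Count by status:
  'active': 3 records × 4 = 12
  'deferred': 2 records × 8 = 16
  'withdrawn': 1 records × 9 = 9
  'graduated': 4 records × 1 = 4
Step 3: Sum all mapped values = 41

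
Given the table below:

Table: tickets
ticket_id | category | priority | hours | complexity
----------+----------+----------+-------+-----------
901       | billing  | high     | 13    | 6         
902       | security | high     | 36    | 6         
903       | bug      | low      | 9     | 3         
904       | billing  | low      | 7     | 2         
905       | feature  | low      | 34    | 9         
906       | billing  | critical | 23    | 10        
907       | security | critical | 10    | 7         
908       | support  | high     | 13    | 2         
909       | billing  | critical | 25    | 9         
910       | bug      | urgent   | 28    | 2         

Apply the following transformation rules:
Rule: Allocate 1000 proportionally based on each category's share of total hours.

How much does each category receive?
billing: 343.43, bug: 186.87, feature: 171.72, security: 232.32, support: 65.66

Step 1: Calculate total hours = 198
Step 2: Calculate each category's proportion:
  billing: 68/198 = 34.34% → 343.43
  bug: 37/198 = 18.69% → 186.87
  feature: 34/198 = 17.17% → 171.72
  security: 46/198 = 23.23% → 232.32
  support: 13/198 = 6.57% → 65.66
Step 3: Verify: sum of allocations ≈ 1000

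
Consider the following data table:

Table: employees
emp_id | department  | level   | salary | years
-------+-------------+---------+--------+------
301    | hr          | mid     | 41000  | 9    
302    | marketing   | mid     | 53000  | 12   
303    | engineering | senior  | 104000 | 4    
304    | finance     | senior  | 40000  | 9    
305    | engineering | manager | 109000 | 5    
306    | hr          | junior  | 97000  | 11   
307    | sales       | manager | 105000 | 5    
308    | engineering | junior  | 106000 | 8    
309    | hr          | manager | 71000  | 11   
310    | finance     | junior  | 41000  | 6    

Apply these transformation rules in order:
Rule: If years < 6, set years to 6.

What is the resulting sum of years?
84

Step 1: 3 records have years < 6
Step 2: These records originally summed to 14
Step 3: After setting to minimum: 3 × 6 = 18
Step 4: Unaffected records sum: 66
Step 5: Final sum = 18 + 66 = 84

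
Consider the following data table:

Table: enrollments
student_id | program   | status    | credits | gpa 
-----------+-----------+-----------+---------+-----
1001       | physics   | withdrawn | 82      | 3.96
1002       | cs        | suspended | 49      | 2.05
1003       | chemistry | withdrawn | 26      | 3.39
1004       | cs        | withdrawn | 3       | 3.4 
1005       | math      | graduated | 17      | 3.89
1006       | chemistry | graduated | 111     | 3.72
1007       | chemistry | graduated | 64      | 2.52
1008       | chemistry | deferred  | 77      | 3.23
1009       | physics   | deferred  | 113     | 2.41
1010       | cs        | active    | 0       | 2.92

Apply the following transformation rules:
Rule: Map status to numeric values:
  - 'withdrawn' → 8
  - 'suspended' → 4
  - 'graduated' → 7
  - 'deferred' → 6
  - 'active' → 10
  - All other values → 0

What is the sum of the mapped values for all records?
71

Step 1: Apply mapping to each record
Step 2: Count by status:
  'withdrawn': 3 records × 8 = 24
  'suspended': 1 records × 4 = 4
  'graduated': 3 records × 7 = 21
  'deferred': 2 records × 6 = 12
  'active': 1 records × 10 = 10
Step 3: Sum all mapped values = 71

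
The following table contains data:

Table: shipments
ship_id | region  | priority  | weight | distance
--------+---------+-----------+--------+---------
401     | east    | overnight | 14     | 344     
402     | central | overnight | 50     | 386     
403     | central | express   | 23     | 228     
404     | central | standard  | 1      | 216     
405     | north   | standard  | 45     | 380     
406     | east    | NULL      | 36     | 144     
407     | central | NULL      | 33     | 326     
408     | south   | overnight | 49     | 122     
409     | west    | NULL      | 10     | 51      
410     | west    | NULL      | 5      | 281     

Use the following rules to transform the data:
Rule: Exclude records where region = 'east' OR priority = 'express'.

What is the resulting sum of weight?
193

Step 1: Find records where region = 'east' OR priority = 'express'
Step 2: 3 records match, summing to 73
Step 3: Original sum: 266
Step 4: Remaining sum = 266 - 73 = 193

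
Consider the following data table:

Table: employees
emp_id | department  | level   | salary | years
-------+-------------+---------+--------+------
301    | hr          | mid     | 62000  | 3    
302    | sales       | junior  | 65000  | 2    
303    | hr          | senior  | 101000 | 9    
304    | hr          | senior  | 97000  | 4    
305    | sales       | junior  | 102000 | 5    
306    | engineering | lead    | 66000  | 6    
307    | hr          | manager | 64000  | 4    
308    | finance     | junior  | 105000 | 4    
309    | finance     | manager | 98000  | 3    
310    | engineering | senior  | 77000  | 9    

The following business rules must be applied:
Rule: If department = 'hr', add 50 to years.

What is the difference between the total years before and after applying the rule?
200

Step 1: Original sum of years = 49
Step 2: 4 records have department = 'hr'
Step 3: Each affected record changes by 50
Step 4: Total change = 4 × 50 = 200
Step 5: New sum = 49 + 200 = 249
Step 6: Difference = |249 - 49| = 200
        (Sum increased by 200)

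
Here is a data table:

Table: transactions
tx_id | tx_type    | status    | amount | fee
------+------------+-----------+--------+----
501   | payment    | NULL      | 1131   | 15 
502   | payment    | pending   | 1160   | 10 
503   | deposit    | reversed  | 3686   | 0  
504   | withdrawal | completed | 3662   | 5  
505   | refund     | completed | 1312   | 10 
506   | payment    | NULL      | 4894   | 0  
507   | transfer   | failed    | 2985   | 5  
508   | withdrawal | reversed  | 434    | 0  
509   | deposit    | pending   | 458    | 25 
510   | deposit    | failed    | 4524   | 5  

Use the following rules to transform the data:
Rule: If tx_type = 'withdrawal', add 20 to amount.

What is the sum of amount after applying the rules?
24286

Step 1: Count records where tx_type = 'withdrawal': 2
Step 2: Total bonus added: 2 × 20 = 40
Step 3: Original sum of amount: 24246
Step 4: Final sum = 24246 + 40 = 24286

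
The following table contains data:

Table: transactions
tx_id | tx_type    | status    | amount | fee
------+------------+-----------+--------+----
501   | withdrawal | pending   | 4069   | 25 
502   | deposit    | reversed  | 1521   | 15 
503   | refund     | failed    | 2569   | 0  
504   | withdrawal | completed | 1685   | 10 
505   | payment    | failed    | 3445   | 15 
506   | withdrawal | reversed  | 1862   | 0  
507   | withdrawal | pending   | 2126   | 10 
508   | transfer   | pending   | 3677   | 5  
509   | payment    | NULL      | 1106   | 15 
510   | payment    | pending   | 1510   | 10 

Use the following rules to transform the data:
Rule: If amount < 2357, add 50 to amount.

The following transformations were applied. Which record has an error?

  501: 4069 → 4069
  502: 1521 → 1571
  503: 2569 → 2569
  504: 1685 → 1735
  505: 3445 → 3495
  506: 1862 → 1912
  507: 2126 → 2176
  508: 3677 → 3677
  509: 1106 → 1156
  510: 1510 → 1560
Record 505 has an error. The correct transformed value should be 3445, not 3495.

Step 1: Check each record against the rule
Step 2: Record 505 has amount = 3445
Step 3: Since 3445 >= 2357, the bonus should not have been applied
Step 4: Correct value = 3445, but claimed value = 3495
Conclusion: Record 505 has the error.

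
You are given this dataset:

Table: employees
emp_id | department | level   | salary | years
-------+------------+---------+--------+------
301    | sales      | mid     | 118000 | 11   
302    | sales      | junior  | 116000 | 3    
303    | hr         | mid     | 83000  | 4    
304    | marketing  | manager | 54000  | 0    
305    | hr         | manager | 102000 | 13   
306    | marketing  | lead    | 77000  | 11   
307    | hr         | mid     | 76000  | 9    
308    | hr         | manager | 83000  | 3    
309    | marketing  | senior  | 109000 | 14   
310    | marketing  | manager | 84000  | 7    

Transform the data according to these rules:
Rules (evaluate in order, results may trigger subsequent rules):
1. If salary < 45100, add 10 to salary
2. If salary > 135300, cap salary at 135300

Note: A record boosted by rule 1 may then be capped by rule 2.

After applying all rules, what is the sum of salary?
902000

Step 1: Apply rule 1 to records with salary < 45100
  - 0 records get bonus of 10
  - Of these, 0 records then exceed 135300 and get capped
Step 2: Apply rule 2 to records with salary > 135300
  - 0 records (original) are capped
Step 3: Calculate final sum = 902000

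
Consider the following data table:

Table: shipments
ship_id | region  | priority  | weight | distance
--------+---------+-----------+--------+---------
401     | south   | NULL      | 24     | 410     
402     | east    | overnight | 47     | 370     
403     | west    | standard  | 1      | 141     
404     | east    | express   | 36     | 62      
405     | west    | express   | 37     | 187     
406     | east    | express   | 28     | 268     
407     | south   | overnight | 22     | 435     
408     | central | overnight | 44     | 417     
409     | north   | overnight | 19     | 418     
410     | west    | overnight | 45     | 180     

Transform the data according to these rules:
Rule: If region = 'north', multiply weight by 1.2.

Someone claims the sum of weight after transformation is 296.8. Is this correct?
No, the correct result is 306.8.

Step 1: Calculate the correct sum after transformation
Step 2: Apply multiplier 1.2 to records where region = 'north'
Step 3: Correct result = 306.8
Step 4: Claimed result = 296.8
Step 5: 306.8 ≠ 296.8
Conclusion: The claimed result is incorrect. The correct answer is 306.8.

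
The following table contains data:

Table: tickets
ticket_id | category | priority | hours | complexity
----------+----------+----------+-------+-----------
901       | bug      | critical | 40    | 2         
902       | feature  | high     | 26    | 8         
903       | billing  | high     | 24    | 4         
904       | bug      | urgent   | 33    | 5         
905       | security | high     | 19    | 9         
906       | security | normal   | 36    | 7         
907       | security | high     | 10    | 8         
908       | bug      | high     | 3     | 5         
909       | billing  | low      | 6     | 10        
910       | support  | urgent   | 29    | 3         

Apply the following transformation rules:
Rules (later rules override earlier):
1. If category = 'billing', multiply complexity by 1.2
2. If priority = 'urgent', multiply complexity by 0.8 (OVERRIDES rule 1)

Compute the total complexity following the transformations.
62.2

Step 1: Rule 2 takes priority for records with priority = 'urgent'
  - 2 records: 8 × 0.8 = 6.4
Step 2: Rule 1 applies to remaining records with category = 'billing'
  - 2 records: 14 × 1.2 = 16.8
Step 3: Other records unchanged: 39
Step 4: Final sum = 6.4 + 16.8 + 39 = 62.2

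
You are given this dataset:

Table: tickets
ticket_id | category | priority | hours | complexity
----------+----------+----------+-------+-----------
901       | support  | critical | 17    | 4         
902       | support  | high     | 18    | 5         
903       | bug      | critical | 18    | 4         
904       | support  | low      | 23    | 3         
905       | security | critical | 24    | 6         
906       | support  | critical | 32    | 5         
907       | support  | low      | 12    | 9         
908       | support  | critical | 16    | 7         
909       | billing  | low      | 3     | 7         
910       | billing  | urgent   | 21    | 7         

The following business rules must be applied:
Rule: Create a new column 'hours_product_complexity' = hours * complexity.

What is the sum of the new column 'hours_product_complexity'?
991

Step 1: For each record, compute hours * complexity
Example calculations:
  17 * 4 = 68
  18 * 5 = 90
  18 * 4 = 72
  ...
Step 2: Sum all derived values
Step 3: Total = 991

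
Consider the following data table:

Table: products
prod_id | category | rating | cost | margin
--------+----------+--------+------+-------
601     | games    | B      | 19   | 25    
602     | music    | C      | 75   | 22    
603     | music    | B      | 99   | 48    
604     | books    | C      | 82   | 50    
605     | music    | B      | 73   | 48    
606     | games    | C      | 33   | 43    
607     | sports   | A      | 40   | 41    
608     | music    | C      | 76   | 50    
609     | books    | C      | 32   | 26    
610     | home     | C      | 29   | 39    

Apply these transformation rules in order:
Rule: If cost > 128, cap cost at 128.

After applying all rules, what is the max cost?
99

Step 1: Original maximum cost = 99
Step 2: Check cap of 128 against maximum
Step 3: No records exceed the cap (max 99 <= cap 128), so no capping applies
Step 4: Maximum after transformation = 99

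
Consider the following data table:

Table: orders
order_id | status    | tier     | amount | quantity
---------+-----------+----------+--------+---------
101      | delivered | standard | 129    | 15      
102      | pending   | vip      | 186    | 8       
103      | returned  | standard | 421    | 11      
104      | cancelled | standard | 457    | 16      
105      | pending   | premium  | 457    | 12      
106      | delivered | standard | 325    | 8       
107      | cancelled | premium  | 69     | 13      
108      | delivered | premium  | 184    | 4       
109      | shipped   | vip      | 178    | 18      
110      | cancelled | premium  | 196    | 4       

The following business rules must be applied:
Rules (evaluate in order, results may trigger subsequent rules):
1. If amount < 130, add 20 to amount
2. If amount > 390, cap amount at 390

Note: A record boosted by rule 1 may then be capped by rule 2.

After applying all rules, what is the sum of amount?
2477

Step 1: Apply rule 1 to records with amount < 130
  - 2 records get bonus of 20
  - Of these, 0 records then exceed 390 and get capped
Step 2: Apply rule 2 to records with amount > 390
  - 3 records (original) are capped
Step 3: Calculate final sum = 2477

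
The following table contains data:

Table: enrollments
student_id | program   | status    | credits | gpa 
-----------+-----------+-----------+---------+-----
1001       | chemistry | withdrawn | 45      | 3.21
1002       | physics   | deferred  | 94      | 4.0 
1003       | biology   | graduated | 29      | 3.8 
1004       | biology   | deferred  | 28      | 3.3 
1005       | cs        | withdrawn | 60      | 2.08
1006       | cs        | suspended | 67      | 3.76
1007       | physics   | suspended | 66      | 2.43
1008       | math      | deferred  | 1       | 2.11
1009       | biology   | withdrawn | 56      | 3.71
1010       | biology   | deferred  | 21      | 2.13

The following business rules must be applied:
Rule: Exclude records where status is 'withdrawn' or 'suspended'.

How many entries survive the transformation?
5

Step 1: Count records to exclude
  - 3 (withdrawn) + 2 (suspended) = 5 records
Step 2: Total records: 10
Step 3: Remaining = 10 - 5 = 5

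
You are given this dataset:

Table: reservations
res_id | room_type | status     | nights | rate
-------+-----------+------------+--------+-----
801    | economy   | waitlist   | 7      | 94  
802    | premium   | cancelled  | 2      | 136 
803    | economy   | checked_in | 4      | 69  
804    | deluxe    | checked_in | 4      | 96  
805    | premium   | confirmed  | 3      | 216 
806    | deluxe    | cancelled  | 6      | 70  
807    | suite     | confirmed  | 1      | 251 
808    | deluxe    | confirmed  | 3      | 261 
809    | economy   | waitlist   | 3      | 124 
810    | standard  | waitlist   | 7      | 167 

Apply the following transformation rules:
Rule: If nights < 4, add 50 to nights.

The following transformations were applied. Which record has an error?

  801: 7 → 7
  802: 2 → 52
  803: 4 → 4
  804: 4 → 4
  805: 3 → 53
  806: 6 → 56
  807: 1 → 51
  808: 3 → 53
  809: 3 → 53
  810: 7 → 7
Record 806 has an error. The correct transformed value should be 6, not 56.

Step 1: Check each record against the rule
Step 2: Record 806 has nights = 6
Step 3: Since 6 >= 4, the bonus should not have been applied
Step 4: Correct value = 6, but claimed value = 56
Conclusion: Record 806 has the error.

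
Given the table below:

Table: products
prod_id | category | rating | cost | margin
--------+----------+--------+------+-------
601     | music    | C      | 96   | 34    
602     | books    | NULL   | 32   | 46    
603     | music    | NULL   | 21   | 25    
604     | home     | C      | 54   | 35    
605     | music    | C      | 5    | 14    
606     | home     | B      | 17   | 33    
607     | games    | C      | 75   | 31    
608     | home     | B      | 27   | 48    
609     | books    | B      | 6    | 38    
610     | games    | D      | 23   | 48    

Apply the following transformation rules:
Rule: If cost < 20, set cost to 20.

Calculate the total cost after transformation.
388

Step 1: 3 records have cost < 20
Step 2: These records originally summed to 28
Step 3: After setting to minimum: 3 × 20 = 60
Step 4: Unaffected records sum: 328
Step 5: Final sum = 60 + 328 = 388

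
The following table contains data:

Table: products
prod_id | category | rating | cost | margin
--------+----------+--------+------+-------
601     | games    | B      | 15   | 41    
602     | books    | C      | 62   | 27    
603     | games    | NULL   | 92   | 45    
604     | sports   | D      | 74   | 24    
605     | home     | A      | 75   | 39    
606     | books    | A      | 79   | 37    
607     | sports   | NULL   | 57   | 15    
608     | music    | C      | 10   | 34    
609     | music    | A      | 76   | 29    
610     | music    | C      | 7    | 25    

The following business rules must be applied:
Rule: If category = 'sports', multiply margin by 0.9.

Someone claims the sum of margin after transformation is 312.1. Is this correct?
Yes, the result is correct.

Step 1: Calculate the correct sum after transformation
Step 2: Apply multiplier 0.9 to records where category = 'sports'
Step 3: Correct result = 312.1
Step 4: Claimed result = 312.1
Step 5: 312.1 = 312.1 ✓
Conclusion: The claimed result is correct.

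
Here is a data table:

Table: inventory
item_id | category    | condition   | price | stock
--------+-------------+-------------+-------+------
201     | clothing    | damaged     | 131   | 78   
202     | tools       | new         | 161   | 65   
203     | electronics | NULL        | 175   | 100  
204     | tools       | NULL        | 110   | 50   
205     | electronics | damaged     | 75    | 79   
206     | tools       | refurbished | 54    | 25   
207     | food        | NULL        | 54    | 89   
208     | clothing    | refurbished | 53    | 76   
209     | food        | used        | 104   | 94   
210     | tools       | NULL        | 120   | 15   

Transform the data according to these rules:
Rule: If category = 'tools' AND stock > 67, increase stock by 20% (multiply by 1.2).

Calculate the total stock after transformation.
671

Step 1: Find records where category = 'tools' AND stock > 67
Step 2: 0 records match, summing to 0
Step 3: After multiplier: 0 × 1.2 = 0.0
Step 4: Unaffected records sum: 671
Step 5: Final sum = 0.0 + 671 = 671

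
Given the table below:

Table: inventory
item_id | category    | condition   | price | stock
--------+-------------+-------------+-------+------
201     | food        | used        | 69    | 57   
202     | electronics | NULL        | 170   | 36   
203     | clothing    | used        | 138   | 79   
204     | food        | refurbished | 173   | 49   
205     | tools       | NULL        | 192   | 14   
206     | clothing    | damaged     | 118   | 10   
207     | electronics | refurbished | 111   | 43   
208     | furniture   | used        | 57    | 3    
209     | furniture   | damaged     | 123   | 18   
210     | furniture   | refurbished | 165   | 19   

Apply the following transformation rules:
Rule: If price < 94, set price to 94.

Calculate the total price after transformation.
1378

Step 1: 2 records have price < 94
Step 2: These records originally summed to 126
Step 3: After setting to minimum: 2 × 94 = 188
Step 4: Unaffected records sum: 1190
Step 5: Final sum = 188 + 1190 = 1378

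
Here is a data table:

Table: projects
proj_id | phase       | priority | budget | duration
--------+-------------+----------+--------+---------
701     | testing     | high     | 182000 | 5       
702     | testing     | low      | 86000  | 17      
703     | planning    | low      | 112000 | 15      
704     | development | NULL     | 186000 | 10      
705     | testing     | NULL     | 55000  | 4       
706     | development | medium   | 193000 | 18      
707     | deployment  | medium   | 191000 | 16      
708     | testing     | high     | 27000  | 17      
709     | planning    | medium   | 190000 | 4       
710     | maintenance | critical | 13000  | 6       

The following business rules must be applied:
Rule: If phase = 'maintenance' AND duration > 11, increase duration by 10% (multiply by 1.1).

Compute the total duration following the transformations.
112

Step 1: Find records where phase = 'maintenance' AND duration > 11
Step 2: 0 records match, summing to 0
Step 3: After multiplier: 0 × 1.1 = 0.0
Step 4: Unaffected records sum: 112
Step 5: Final sum = 0.0 + 112 = 112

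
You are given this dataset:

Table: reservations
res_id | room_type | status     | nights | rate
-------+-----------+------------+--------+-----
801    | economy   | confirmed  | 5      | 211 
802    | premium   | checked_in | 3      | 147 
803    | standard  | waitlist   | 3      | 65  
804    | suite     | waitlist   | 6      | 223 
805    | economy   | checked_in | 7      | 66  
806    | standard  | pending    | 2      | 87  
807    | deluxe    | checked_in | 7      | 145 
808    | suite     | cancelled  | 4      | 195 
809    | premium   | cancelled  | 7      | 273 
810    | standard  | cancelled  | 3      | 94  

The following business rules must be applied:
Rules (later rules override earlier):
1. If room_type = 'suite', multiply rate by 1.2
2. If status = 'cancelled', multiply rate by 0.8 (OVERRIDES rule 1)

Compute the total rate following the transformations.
1438.2

Step 1: Rule 2 takes priority for records with status = 'cancelled'
  - 3 records: 562 × 0.8 = 449.6
Step 2: Rule 1 applies to remaining records with room_type = 'suite'
  - 1 records: 223 × 1.2 = 267.6
Step 3: Other records unchanged: 721
Step 4: Final sum = 449.6 + 267.6 + 721 = 1438.2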